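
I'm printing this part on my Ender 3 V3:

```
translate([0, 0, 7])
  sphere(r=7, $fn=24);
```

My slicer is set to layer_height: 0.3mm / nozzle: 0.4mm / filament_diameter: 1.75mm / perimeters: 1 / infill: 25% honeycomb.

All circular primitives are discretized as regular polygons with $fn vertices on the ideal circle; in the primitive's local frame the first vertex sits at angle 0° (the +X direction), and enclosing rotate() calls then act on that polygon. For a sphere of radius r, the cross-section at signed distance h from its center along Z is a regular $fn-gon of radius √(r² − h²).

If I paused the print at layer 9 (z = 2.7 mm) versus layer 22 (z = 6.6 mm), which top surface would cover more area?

layer 22 (z = 6.6 mm)

Layer 9 (z = 2.7): the r=7 sphere slices to a regular 24-gon of circumradius 5.524 (√(r²−h²) with h=4.3 from center) (area = (24/2)·5.524²·sin(360°/24) = 94.76 mm²). So its area = 94.76 mm². Layer 22 (z = 6.6): the r=7 sphere contributes a regular 24-gon of circumradius √(7²−0.4²) = 6.989 (area = (24/2)·6.989²·sin(360°/24) = 151.69 mm²). So its area = 151.69 mm². Layer 22 is larger (151.69 vs 94.76 mm²).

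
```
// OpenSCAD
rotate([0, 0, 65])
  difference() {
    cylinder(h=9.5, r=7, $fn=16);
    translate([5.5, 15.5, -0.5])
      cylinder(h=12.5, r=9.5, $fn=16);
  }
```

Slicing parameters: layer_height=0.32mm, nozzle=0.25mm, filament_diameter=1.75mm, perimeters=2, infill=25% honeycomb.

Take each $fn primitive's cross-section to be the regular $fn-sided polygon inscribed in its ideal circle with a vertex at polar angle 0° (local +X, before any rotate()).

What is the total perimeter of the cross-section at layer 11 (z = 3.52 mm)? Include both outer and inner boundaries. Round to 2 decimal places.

43.70 mm

At z = 3.52 mm: the cylinder: section is a regular 16-gon, circumradius r=7 (perimeter = 2·16·7.000·sin(180°/16) = 43.70 mm); the cylinder at (5.5, 15.5): section is a regular 16-gon, circumradius r=9.5 (perimeter = 2·16·9.500·sin(180°/16) = 59.31 mm); Taking the first minus the rest: starting from the r=7 cylinder, the r=9.5 cylinder at (5.5, 15.5) misses the remaining region (no effect) — boundary = 43.70 mm; (whole slice rotated 65° about Z — lengths, areas and connectivity unchanged). Overall, the cross-section is a single solid region. Total boundary length (outer) = 43.70 mm.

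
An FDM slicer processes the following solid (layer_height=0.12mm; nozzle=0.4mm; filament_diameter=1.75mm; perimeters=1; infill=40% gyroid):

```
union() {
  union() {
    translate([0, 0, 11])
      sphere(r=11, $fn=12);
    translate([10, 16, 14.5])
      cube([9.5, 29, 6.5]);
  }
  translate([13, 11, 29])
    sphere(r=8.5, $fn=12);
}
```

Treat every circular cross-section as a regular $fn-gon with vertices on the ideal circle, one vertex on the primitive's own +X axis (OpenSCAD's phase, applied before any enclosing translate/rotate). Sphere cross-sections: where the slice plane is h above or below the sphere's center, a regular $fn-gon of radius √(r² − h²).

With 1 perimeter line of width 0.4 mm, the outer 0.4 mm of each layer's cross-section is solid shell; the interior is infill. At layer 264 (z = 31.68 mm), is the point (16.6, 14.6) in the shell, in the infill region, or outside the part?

infill

At z = 31.68 mm: the sphere does not reach this height (|z−center|=20.680 > r=11); the cube at (10, 16) is not intersected at this z (z outside [14.5, 21]); Taking the union: nothing is present at this height; the r=8.5 sphere at (13, 11) slices to a regular 12-gon of circumradius 8.066 (√(r²−h²) with h=2.68 from center); Merging all regions: only the r=8.5 sphere at (13, 11) is present, so the union is just that shape — 1 connected region. Overall, the cross-section is a single solid region. The nearest boundary edge runs (19.99, 15.03)→(17.03, 17.99); distance from the point to it = 2.70 mm. The point is inside the cross-section and 2.70 mm from the nearest boundary — more than the 0.4 mm shell width (1 × 0.4), so it's in the infill interior.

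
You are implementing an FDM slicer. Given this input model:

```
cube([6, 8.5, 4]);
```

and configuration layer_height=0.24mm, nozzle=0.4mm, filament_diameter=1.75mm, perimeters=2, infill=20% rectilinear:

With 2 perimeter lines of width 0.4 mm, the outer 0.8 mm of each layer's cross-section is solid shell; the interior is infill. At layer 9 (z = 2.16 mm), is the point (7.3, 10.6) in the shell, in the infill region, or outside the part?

At z = 2.16 mm: the cube (footprint 6×8.5) is included at this height. Overall, the cross-section is a single solid region. The nearest boundary edge runs (6.00, 0.00)→(6.00, 8.50); distance from the point to it = 2.47 mm. The point is not inside any of the regions above, so it lies outside the cross-section (2.47 mm from the nearest boundary).

outside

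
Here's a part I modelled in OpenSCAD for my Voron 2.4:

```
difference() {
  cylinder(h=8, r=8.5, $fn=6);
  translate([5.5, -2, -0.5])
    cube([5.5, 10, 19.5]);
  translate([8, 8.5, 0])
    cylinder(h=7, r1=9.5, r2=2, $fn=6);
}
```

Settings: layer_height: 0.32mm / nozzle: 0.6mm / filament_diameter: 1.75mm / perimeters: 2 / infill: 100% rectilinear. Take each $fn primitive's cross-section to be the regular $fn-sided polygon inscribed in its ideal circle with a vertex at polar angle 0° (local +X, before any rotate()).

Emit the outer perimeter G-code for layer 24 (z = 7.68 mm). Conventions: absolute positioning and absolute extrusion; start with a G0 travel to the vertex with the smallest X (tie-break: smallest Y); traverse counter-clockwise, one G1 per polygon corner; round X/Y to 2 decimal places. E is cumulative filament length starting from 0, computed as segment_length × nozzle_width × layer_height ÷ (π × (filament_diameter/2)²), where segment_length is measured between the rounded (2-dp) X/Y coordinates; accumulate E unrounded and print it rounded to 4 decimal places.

G0 X-8.50 Y0.00 Z7.68
G1 X-4.25 Y-7.36 E0.6784
G1 X4.25 Y-7.36 E1.3569
G1 X7.35 Y-2.00 E1.8512
G1 X5.50 Y-2.00 E1.9989
G1 X5.50 Y5.20 E2.5736
G1 X4.25 Y7.36 E2.7728
G1 X-4.25 Y7.36 E3.4513
G1 X-8.50 Y0.00 E4.1297

At z = 7.68 mm: the cylinder: section is a regular 6-gon, circumradius r=8.5; the cube at (5.5, -2) is present — its section is the full 5.5×10 rectangle; the cone at (8, 8.5) is absent (z outside [0, 7]); Taking the first minus the rest: starting from the r=8.5 cylinder, the 5.5×10 cube at (5.5, -2) partially overlaps it — only the 12.64 mm² overlap (of its 55.00 mm²) is removed, clipping the outline — 1 connected region. The outline is a single polygon with 8 vertices. Extrusion per mm of travel: 0.6 × 0.32 / (π × 0.875²) = 0.079824. Accumulating E over each segment gives final E = 4.1297.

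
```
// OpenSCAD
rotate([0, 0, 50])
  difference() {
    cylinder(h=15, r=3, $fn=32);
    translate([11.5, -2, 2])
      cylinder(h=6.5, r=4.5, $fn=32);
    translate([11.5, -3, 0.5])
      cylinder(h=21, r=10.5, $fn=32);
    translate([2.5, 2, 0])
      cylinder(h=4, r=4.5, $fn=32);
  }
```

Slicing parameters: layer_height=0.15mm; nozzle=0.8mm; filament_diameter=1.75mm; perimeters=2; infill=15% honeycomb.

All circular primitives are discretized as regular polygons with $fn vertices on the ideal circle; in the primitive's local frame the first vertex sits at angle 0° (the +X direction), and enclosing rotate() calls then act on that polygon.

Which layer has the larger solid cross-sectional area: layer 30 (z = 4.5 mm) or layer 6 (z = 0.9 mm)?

Layer 30 (z = 4.5): the r=3 cylinder contributes a regular 32-gon of circumradius 3 (area = (32/2)·3.000²·sin(360°/32) = 28.09 mm²); the r=4.5 cylinder at (11.5, -2) contributes a regular 32-gon of circumradius 4.5 (area = (32/2)·4.500²·sin(360°/32) = 63.21 mm²); the r=10.5 cylinder at (11.5, -3) gives a regular 32-gon of circumradius 10.5 (constant along its height) (area = (32/2)·10.500²·sin(360°/32) = 344.14 mm²); the cylinder at (2.5, 2) is not intersected at this z (z outside [0, 4]); Taking the first minus the rest: starting from the r=3 cylinder (28.09 mm²), the r=4.5 cylinder at (11.5, -2) misses the remaining region (no effect); the r=10.5 cylinder at (11.5, -3) partially overlaps it — only the 5.36 mm² overlap (of its 344.14 mm²) is removed, clipping the outline — area = 22.73 mm²; (whole slice rotated 50° about Z — lengths, areas and connectivity unchanged). So its area = 22.73 mm². Layer 6 (z = 0.9): the r=3 cylinder contributes a regular 32-gon of circumradius 3 (area = (32/2)·3.000²·sin(360°/32) = 28.09 mm²); the cylinder at (11.5, -2) is absent (z outside [2, 8.5]); the r=10.5 cylinder at (11.5, -3) gives a regular 32-gon of circumradius 10.5 (constant along its height) (area = (32/2)·10.500²·sin(360°/32) = 344.14 mm²); the cylinder at (2.5, 2): section is a regular 32-gon, circumradius r=4.5 (area = (32/2)·4.500²·sin(360°/32) = 63.21 mm²); Subtracting the remaining from the first: starting from the r=3 cylinder (28.09 mm²), the r=10.5 cylinder at (11.5, -3) partially overlaps it — only the 5.36 mm² overlap (of its 344.14 mm²) is removed, clipping the outline; the r=4.5 cylinder at (2.5, 2) partially overlaps it — only the 14.43 mm² overlap (of its 63.21 mm²) is removed, clipping the outline — area = 8.31 mm²; (rotated 50° about Z; rotation is an isometry so areas/perimeters/island counts are preserved). So its area = 8.31 mm². Layer 30 is larger (22.73 vs 8.31 mm²).

layer 30 (z = 4.5 mm)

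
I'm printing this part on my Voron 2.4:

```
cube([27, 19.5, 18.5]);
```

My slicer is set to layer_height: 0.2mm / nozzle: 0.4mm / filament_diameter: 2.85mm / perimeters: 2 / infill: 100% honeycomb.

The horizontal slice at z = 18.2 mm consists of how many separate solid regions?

1

At z = 18.2 mm: the cube (footprint 27×19.5) is included at this height. The result has 1 disconnected region.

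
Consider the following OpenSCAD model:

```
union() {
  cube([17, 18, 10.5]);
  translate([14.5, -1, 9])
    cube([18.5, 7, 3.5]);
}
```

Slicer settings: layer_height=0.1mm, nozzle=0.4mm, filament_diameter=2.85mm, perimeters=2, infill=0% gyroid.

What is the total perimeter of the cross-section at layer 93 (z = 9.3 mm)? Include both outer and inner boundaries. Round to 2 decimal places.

104.00 mm

At z = 9.3 mm: the cube is present — its section is the full 17×18 rectangle (perimeter 70.00 mm); the cube at (14.5, -1) is present — its section is the full 18.5×7 rectangle (perimeter 51.00 mm); Taking the union: the regions partially overlap (shared area 15.00 mm²), so the edge portions inside another operand are dropped and the merged outline is re-measured after clipping — boundary = 104.00 mm. Overall, the cross-section is a single solid region. Total boundary length (outer) = 104.00 mm.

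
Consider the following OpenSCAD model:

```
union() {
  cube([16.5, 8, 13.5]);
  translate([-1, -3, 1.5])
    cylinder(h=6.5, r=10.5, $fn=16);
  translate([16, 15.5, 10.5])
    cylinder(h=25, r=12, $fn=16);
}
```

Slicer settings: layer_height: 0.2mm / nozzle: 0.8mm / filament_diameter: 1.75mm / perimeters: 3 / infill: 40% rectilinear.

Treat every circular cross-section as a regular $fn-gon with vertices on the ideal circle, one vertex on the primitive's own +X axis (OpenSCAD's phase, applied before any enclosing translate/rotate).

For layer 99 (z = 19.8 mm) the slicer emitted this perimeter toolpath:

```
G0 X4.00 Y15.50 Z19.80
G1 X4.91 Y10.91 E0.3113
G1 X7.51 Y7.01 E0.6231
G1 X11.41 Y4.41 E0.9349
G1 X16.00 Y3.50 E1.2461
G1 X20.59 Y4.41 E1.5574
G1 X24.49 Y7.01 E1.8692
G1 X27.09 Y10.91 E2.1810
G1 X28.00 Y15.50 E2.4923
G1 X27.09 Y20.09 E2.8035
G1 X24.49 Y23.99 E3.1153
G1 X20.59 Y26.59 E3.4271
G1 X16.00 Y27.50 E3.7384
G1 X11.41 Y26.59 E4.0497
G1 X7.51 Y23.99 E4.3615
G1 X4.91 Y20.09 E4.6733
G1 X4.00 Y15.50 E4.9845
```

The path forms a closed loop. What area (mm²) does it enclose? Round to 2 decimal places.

Apply the shoelace formula to the sequence of (X, Y) vertices; enclosed area = 441.06 mm².

441.06 mm²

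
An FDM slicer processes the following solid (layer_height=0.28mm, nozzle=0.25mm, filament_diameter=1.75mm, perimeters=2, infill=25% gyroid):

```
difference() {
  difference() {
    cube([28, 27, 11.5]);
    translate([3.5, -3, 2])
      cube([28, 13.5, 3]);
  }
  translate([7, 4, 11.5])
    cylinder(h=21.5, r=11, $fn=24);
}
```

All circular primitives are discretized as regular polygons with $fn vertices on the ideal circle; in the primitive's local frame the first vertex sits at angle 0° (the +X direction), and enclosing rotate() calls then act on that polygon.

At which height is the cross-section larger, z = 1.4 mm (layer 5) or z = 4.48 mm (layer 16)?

layer 5 (z = 1.4 mm)

Layer 5 (z = 1.4): the cube is present — its section is the full 28×27 rectangle (area 756.00 mm²); the cube at (3.5, -3) does not reach this height (z outside [2, 5]); After the difference (first − rest): none of the subtracted shapes is present at this height, so the 28×27 cube is unchanged — area = 756.00 mm²; the cylinder at (7, 4) is absent (z outside [11.5, 33]); After the difference (first − rest): none of the subtracted shapes is present at this height, so the result so far is unchanged — area = 756.00 mm². So its area = 756.00 mm². Layer 16 (z = 4.48): the 28×27 cube contributes its full rectangle (area 756.00 mm²); the cube at (3.5, -3) (footprint 28×13.5) is included at this height (area 378.00 mm²); Subtracting the remaining from the first: starting from the 28×27 cube (756.00 mm²), the 28×13.5 cube at (3.5, -3) partially overlaps it — only the 257.25 mm² overlap (of its 378.00 mm²) is removed, clipping the outline — area = 498.75 mm²; the cylinder at (7, 4) is absent (z outside [11.5, 33]); Taking the first minus the rest: none of the subtracted shapes is present at this height, so that combined region is unchanged — area = 498.75 mm². So its area = 498.75 mm². Layer 5 is larger (756.00 vs 498.75 mm²).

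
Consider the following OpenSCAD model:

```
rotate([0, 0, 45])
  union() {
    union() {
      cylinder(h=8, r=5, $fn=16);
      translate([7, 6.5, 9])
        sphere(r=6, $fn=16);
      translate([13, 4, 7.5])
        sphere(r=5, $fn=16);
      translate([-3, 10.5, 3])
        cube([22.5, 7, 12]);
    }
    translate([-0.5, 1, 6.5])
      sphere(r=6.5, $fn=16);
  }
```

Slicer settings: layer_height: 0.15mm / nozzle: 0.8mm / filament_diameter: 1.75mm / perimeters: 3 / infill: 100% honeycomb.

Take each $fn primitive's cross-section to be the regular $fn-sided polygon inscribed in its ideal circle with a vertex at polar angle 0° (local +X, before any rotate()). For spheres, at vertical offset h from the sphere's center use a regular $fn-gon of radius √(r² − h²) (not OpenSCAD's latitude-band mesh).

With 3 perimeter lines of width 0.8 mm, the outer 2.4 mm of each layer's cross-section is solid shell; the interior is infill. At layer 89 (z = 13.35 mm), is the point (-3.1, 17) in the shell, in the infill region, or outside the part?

At z = 13.35 mm: the cylinder is absent (z outside [0, 8]); the sphere at (7, 6.5): section is a regular 16-gon, circumradius = √(r²−h²) = √(6²−4.35²) = 4.132; the sphere at (13, 4) does not reach this height (|z−center|=5.850 > r=5); the cube at (-3, 10.5) is present — its section is the full 22.5×7 rectangle; Combining (union): the regions partially overlap (shared area 0.09 mm²), so overlapping operands fuse into one piece — 1 connected region; the sphere at (-0.5, 1) is not intersected at this z (|z−center|=6.850 > r=6.5); Taking the union: only that combined region is present, so the union is just that shape — 1 connected region; (whole slice rotated 45° about Z — lengths, areas and connectivity unchanged). Overall, the cross-section is a single solid region. Undo the 45° rotation: the query point maps to (9.829, 14.213) in the un-rotated model frame. The nearest boundary edge runs (-3.00, 17.50)→(19.50, 17.50); distance from the point to it = 3.29 mm. The point is inside the cross-section and 3.29 mm from the nearest boundary — more than the 2.4 mm shell width (3 × 0.8), so it's in the infill interior.

infill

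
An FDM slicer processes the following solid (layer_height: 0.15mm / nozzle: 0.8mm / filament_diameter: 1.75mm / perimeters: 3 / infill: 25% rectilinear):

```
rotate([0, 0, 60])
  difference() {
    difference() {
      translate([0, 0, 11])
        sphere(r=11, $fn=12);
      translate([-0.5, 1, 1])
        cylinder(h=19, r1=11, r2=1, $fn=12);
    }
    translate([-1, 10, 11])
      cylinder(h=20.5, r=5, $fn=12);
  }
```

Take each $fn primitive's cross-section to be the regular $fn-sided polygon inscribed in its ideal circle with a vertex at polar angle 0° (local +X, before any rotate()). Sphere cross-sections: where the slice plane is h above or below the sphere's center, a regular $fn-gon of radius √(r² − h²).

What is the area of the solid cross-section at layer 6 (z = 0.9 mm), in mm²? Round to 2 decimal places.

56.97 mm²

At z = 0.9 mm: the r=11 sphere slices to a regular 12-gon of circumradius 4.358 (√(r²−h²) with h=10.1 from center) (area = (12/2)·4.358²·sin(360°/12) = 56.97 mm²); the cone at (-0.5, 1) is not intersected at this z (z outside [1, 20]); Taking the first minus the rest: none of the subtracted shapes is present at this height, so the r=11 sphere is unchanged — area = 56.97 mm²; the cylinder at (-1, 10) is absent (z outside [11, 31.5]); Subtracting the remaining from the first: none of the subtracted shapes is present at this height, so that combined region is unchanged — area = 56.97 mm²; (whole slice rotated 60° about Z — lengths, areas and connectivity unchanged). Overall, the cross-section is a single solid region. Net area = 56.97 mm².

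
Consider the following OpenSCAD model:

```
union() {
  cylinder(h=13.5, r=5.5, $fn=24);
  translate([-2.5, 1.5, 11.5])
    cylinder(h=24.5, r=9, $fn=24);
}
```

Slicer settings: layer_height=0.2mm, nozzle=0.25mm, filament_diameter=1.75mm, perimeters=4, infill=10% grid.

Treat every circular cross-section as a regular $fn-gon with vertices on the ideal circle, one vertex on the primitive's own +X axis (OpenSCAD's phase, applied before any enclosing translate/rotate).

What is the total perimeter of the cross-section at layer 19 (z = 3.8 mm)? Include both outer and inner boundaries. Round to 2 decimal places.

At z = 3.8 mm: the r=5.5 cylinder contributes a regular 24-gon of circumradius 5.5 (perimeter = 2·24·5.500·sin(180°/24) = 34.46 mm); the cylinder at (-2.5, 1.5) does not reach this height (z outside [11.5, 36]); Merging all regions: only the r=5.5 cylinder is present, so the union is just that shape — boundary = 34.46 mm. Overall, the cross-section is a single solid region. Total boundary length (outer) = 34.46 mm.

34.46 mm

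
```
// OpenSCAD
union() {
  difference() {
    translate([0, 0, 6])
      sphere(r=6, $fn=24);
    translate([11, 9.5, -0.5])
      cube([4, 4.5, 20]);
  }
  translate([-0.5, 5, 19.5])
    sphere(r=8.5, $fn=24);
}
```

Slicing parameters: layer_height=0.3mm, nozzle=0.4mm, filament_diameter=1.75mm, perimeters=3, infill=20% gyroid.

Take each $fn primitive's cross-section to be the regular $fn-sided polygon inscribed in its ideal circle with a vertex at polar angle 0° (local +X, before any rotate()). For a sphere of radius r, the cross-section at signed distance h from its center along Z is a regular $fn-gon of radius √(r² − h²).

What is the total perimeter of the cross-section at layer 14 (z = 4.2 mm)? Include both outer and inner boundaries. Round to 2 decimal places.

At z = 4.2 mm: the r=6 sphere slices to a regular 24-gon of circumradius 5.724 (√(r²−h²) with h=1.8 from center) (perimeter = 2·24·5.724·sin(180°/24) = 35.86 mm); the 4×4.5 cube at (11, 9.5) contributes its full rectangle (perimeter 17.00 mm); Subtracting the remaining from the first: starting from the r=6 sphere, the 4×4.5 cube at (11, 9.5) misses the remaining region (no effect) — boundary = 35.86 mm; the sphere at (-0.5, 5) is not intersected at this z (|z−center|=15.300 > r=8.5); Merging all regions: only the result so far is present, so the union is just that shape — boundary = 35.86 mm. Overall, the cross-section is a single solid region. Total boundary length (outer) = 35.86 mm.

35.86 mm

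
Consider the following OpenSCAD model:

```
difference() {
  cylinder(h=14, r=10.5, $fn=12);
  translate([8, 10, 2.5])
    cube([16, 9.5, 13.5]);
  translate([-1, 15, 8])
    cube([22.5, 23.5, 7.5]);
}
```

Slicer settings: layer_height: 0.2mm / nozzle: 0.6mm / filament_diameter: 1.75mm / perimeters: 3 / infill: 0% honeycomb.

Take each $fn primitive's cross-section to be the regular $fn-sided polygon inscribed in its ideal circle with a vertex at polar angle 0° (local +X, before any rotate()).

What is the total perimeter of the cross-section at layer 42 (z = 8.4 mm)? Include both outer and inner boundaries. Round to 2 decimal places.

65.22 mm

At z = 8.4 mm: the cylinder: section is a regular 12-gon, circumradius r=10.5 (perimeter = 2·12·10.500·sin(180°/12) = 65.22 mm); the cube at (8, 10) is present — its section is the full 16×9.5 rectangle (perimeter 51.00 mm); the 22.5×23.5 cube at (-1, 15) contributes its full rectangle (perimeter 92.00 mm); Subtracting the remaining from the first: starting from the r=10.5 cylinder, the 16×9.5 cube at (8, 10) misses the remaining region (no effect); the 22.5×23.5 cube at (-1, 15) misses the remaining region (no effect) — boundary = 65.22 mm. Overall, the cross-section is a single solid region. Total boundary length (outer) = 65.22 mm.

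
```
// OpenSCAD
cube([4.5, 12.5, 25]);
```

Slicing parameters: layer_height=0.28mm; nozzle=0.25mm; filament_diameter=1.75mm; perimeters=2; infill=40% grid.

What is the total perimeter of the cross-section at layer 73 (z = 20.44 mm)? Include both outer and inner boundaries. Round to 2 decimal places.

34.00 mm

At z = 20.44 mm: the cube is present — its section is the full 4.5×12.5 rectangle (perimeter 34.00 mm). Overall, the cross-section is a single solid region. Total boundary length (outer) = 34.00 mm.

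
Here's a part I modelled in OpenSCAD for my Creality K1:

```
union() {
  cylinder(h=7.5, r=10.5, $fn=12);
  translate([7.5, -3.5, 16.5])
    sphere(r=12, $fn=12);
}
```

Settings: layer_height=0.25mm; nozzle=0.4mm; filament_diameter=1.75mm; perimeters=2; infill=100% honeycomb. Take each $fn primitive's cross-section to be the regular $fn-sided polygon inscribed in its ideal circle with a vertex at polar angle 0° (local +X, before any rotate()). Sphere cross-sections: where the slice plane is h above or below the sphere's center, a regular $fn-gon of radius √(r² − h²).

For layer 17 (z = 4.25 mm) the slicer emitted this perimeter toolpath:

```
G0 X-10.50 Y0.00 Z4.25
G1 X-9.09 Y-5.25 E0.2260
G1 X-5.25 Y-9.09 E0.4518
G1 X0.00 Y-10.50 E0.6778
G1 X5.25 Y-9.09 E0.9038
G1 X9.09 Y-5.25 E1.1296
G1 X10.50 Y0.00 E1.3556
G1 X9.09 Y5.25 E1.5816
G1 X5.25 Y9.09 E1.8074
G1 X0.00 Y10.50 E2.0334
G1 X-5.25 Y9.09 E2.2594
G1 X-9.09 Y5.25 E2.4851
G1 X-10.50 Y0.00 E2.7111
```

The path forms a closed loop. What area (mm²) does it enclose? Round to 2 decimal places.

Apply the shoelace formula to the sequence of (X, Y) vertices; enclosed area = 330.63 mm².

330.63 mm²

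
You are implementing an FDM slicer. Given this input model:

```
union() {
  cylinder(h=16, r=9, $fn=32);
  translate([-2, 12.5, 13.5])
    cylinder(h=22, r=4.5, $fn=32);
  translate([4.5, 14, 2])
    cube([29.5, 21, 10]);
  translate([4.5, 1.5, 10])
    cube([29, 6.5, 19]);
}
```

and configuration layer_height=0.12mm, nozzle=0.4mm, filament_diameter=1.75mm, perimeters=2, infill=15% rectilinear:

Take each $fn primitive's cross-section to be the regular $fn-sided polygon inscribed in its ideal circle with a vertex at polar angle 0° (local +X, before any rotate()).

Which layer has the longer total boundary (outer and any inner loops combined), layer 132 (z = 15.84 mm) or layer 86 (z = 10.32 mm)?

Layer 132 (z = 15.84): the cylinder: section is a regular 32-gon, circumradius r=9 (perimeter = 2·32·9.000·sin(180°/32) = 56.46 mm); the r=4.5 cylinder at (-2, 12.5) contributes a regular 32-gon of circumradius 4.5 (perimeter = 2·32·4.500·sin(180°/32) = 28.23 mm); the cube at (4.5, 14) is absent (z outside [2, 12]); the cube at (4.5, 1.5) (footprint 29×6.5) is included at this height (perimeter 71.00 mm); Combining (union): the regions partially overlap (shared area 20.26 mm²), so the edge portions inside another operand are dropped and the merged outline is re-measured after clipping — boundary = 128.42 mm. So its perimeter = 128.42 mm. Layer 86 (z = 10.32): the r=9 cylinder contributes a regular 32-gon of circumradius 9 (perimeter = 2·32·9.000·sin(180°/32) = 56.46 mm); the cylinder at (-2, 12.5) does not reach this height (z outside [13.5, 35.5]); the cube at (4.5, 14) is present — its section is the full 29.5×21 rectangle (perimeter 101.00 mm); the 29×6.5 cube at (4.5, 1.5) contributes its full rectangle (perimeter 71.00 mm); Merging all regions: the regions partially overlap (shared area 17.97 mm²), so the edge portions inside another operand are dropped and the merged outline is re-measured after clipping — boundary = 209.97 mm. So its perimeter = 209.97 mm. Layer 86 is larger (209.97 vs 128.42 mm).

layer 86 (z = 10.32 mm)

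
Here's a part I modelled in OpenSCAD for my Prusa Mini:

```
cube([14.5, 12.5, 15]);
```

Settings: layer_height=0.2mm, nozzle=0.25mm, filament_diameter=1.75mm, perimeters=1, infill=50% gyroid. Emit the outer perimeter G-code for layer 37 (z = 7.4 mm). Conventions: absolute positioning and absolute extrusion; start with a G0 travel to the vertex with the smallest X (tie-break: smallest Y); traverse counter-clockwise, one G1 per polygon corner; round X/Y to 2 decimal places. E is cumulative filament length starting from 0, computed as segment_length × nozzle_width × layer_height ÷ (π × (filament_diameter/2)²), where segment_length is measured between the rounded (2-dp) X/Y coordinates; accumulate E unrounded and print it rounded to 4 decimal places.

G0 X0.00 Y0.00 Z7.40
G1 X14.50 Y0.00 E0.3014
G1 X14.50 Y12.50 E0.5613
G1 X0.00 Y12.50 E0.8627
G1 X0.00 Y0.00 E1.1225

At z = 7.4 mm: the cube is present — its section is the full 14.5×12.5 rectangle. The outline is a single polygon with 4 vertices. Extrusion per mm of travel: 0.25 × 0.2 / (π × 0.875²) = 0.020788. Accumulating E over each segment gives final E = 1.1225.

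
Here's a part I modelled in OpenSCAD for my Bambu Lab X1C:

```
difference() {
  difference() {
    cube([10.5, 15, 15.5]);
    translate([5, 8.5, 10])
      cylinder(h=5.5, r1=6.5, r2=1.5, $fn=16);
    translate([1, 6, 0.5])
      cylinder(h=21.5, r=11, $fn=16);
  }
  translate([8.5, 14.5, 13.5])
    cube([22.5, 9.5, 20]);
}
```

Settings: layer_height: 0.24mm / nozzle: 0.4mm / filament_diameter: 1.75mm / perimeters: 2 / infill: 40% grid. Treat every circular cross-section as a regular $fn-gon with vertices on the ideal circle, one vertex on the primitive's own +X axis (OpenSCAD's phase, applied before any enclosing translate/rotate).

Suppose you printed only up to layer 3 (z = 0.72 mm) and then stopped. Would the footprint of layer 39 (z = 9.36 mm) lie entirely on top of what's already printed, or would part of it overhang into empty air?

entirely on top

Compare the two slices. At z = 0.72: the cube is present — its section is the full 10.5×15 rectangle (area 157.50 mm²); the cone at (5, 8.5) is absent (z outside [10, 15.5]); the r=11 cylinder at (1, 6) contributes a regular 16-gon of circumradius 11 (area = (16/2)·11.000²·sin(360°/16) = 370.44 mm²); Subtracting the remaining from the first: starting from the 10.5×15 cube (157.50 mm²), the r=11 cylinder at (1, 6) partially overlaps it — only the 151.85 mm² overlap (of its 370.44 mm²) is removed, clipping the outline — area = 5.65 mm²; the cube at (8.5, 14.5) is not intersected at this z (z outside [13.5, 33.5]); Taking the first minus the rest: none of the subtracted shapes is present at this height, so the result so far is unchanged — area = 5.65 mm². At z = 9.36: the cube (footprint 10.5×15) is included at this height (area 157.50 mm²); the cone at (5, 8.5) is not intersected at this z (z outside [10, 15.5]); the r=11 cylinder at (1, 6) gives a regular 16-gon of circumradius 11 (constant along its height) (area = (16/2)·11.000²·sin(360°/16) = 370.44 mm²); Taking the first minus the rest: starting from the 10.5×15 cube (157.50 mm²), the r=11 cylinder at (1, 6) partially overlaps it — only the 151.85 mm² overlap (of its 370.44 mm²) is removed, clipping the outline — area = 5.65 mm²; the cube at (8.5, 14.5) is absent (z outside [13.5, 33.5]); After the difference (first − rest): none of the subtracted shapes is present at this height, so the result so far is unchanged — area = 5.65 mm². Checking containment: the cross-section at z = 9.36 is a subset of the cross-section at z = 0.72.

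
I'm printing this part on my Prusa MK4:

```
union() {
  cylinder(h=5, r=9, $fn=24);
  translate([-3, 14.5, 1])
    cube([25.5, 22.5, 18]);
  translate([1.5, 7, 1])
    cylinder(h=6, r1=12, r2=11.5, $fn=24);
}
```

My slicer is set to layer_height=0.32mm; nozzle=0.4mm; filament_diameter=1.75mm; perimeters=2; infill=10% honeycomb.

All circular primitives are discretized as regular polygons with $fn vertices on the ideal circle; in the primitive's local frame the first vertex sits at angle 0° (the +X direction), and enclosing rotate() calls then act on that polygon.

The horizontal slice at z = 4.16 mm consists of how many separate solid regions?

1

At z = 4.16 mm: the r=9 cylinder gives a regular 24-gon of circumradius 9 (constant along its height); the cube at (-3, 14.5) is present — its section is the full 25.5×22.5 rectangle; the cone at (1.5, 7): at t=0.527 of its height the radius interpolates to r₁+(r₂−r₁)t = 11.737, giving a regular 24-gon of that circumradius; Combining (union): the regions partially overlap (shared area 227.06 mm²), so overlapping operands fuse into one piece — 1 connected region. The result has 1 disconnected region.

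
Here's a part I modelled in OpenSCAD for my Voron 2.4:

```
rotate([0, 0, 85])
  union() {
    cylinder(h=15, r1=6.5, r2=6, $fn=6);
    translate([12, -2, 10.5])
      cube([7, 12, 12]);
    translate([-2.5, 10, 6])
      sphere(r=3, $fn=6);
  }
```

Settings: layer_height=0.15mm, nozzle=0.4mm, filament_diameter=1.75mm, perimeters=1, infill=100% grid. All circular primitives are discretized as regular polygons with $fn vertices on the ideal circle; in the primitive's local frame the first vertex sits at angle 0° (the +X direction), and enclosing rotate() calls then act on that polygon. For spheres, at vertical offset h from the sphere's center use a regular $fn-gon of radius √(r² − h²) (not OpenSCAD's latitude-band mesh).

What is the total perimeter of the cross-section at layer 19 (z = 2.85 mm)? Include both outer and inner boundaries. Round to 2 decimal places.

At z = 2.85 mm: the cone contributes a regular 6-gon of circumradius 6.405 (interpolated between r1=6.5 and r2=6 at t=0.190) (perimeter = 2·6·6.405·sin(180°/6) = 38.43 mm); the cube at (12, -2) does not reach this height (z outside [10.5, 22.5]); the sphere at (-2.5, 10) does not reach this height (|z−center|=3.150 > r=3); Taking the union: only the cone is present, so the union is just that shape — boundary = 38.43 mm; (rotated 85° about Z; rotation is an isometry so areas/perimeters/island counts are preserved). Overall, the cross-section is a single solid region. Total boundary length (outer) = 38.43 mm.

38.43 mm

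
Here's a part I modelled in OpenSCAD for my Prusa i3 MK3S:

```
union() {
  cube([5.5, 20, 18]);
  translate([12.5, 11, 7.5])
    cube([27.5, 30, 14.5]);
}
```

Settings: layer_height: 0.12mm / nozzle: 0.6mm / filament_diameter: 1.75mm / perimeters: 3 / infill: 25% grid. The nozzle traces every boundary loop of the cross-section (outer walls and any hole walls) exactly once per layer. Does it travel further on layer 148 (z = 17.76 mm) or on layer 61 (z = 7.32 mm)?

layer 148 (z = 17.76 mm)

Layer 148 (z = 17.76): the cube (footprint 5.5×20) is included at this height (perimeter 51.00 mm); the cube at (12.5, 11) is present — its section is the full 27.5×30 rectangle (perimeter 115.00 mm); Combining (union): the 2 present regions are separate (no shared area or edge), so areas and boundary lengths simply add and each stays a separate island — boundary = 166.00 mm. So its perimeter = 166.00 mm. Layer 61 (z = 7.32): the cube is present — its section is the full 5.5×20 rectangle (perimeter 51.00 mm); the cube at (12.5, 11) does not reach this height (z outside [7.5, 22]); Merging all regions: only the 5.5×20 cube is present, so the union is just that shape — boundary = 51.00 mm. So its perimeter = 51.00 mm. Layer 148 is larger (166.00 vs 51.00 mm).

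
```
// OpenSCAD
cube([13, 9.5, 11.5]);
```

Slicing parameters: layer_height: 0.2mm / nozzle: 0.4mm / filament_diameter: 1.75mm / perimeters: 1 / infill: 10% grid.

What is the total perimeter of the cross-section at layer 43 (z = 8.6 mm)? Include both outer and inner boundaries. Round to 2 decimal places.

At z = 8.6 mm: the cube (footprint 13×9.5) is included at this height (perimeter 45.00 mm). Overall, the cross-section is a single solid region. Total boundary length (outer) = 45.00 mm.

45.00 mm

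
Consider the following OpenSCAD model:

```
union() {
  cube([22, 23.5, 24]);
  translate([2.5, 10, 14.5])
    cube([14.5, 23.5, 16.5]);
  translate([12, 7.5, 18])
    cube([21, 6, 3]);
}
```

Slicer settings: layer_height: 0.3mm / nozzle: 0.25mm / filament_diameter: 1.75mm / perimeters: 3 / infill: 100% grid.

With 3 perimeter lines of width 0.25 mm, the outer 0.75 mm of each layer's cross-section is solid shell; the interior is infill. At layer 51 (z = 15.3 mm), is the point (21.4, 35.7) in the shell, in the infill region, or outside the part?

outside

At z = 15.3 mm: the 22×23.5 cube contributes its full rectangle; the cube at (2.5, 10) (footprint 14.5×23.5) is included at this height; the cube at (12, 7.5) is absent (z outside [18, 21]); Merging all regions: the regions partially overlap (shared area 195.75 mm²), so overlapping operands fuse into one piece — 1 connected region. Overall, the cross-section is a single solid region. The nearest boundary edge runs (2.50, 33.50)→(17.00, 33.50); distance from the point to it = 4.92 mm. The point is not inside any of the regions above, so it lies outside the cross-section (4.92 mm from the nearest boundary).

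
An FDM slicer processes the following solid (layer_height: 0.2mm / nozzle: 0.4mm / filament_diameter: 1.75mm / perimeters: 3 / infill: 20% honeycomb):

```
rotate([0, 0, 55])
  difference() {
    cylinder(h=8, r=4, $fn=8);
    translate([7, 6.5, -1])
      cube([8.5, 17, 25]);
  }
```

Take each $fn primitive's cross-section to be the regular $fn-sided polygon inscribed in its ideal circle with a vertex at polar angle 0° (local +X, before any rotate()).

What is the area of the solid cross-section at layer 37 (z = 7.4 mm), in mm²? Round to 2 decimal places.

45.25 mm²

At z = 7.4 mm: the cylinder: section is a regular 8-gon, circumradius r=4 (area = (8/2)·4.000²·sin(360°/8) = 45.25 mm²); the cube at (7, 6.5) (footprint 8.5×17) is included at this height (area 144.50 mm²); Taking the first minus the rest: starting from the r=4 cylinder (45.25 mm²), the 8.5×17 cube at (7, 6.5) misses the remaining region (no effect) — area = 45.25 mm²; (whole slice rotated 55° about Z — lengths, areas and connectivity unchanged). Overall, the cross-section is a single solid region. Net area = 45.25 mm².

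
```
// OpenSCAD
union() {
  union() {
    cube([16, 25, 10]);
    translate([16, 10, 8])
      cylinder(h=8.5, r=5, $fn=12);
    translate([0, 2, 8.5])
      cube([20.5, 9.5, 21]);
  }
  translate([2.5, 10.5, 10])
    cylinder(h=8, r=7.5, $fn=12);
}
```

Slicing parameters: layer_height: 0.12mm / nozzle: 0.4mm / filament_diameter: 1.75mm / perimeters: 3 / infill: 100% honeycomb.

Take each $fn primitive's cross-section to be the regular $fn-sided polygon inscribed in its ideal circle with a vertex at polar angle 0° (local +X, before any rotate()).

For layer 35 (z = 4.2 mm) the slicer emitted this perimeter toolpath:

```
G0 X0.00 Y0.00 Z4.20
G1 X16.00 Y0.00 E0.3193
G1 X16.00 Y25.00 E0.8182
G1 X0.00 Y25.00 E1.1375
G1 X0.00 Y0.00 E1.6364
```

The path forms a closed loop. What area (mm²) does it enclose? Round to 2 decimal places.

400.00 mm²

Apply the shoelace formula to the sequence of (X, Y) vertices; enclosed area = 400.00 mm².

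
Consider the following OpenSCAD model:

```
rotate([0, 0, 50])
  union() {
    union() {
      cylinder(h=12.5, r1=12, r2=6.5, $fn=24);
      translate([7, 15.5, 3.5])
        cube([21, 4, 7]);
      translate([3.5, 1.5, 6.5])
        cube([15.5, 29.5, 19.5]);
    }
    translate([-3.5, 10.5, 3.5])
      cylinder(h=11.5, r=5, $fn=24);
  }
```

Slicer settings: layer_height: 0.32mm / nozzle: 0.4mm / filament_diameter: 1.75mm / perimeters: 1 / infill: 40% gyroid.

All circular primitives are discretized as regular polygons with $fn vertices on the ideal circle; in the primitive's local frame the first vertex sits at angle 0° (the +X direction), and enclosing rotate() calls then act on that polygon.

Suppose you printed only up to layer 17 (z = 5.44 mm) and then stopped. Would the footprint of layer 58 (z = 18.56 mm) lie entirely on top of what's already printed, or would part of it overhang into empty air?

part overhangs

Compare the two slices. At z = 5.44: the cone: at t=0.435 of its height the radius interpolates to r₁+(r₂−r₁)t = 9.606, giving a regular 24-gon of that circumradius (area = (24/2)·9.606²·sin(360°/24) = 286.61 mm²); the cube at (7, 15.5) (footprint 21×4) is included at this height (area 84.00 mm²); the cube at (3.5, 1.5) is not intersected at this z (z outside [6.5, 26]); Merging all regions: the 2 present regions are separate (no shared area or edge), so areas and boundary lengths simply add and each stays a separate island — area = 370.61 mm²; the r=5 cylinder at (-3.5, 10.5) gives a regular 24-gon of circumradius 5 (constant along its height) (area = (24/2)·5.000²·sin(360°/24) = 77.65 mm²); Combining (union): the regions partially overlap — summed areas 448.26 mm² minus the doubly-counted overlap 20.65 mm² gives 427.61 mm² — area = 427.61 mm²; (whole slice rotated 50° about Z — lengths, areas and connectivity unchanged). At z = 18.56: the cone is not intersected at this z (z outside [0, 12.5]); the cube at (7, 15.5) is absent (z outside [3.5, 10.5]); the cube at (3.5, 1.5) (footprint 15.5×29.5) is included at this height (area 457.25 mm²); Taking the union: only the 15.5×29.5 cube at (3.5, 1.5) is present, so the union is just that shape — area = 457.25 mm²; the cylinder at (-3.5, 10.5) is absent (z outside [3.5, 15]); Combining (union): only the result so far is present, so the union is just that shape — area = 457.25 mm²; (rotated 50° about Z; rotation is an isometry so areas/perimeters/island counts are preserved). Checking containment: at z = 18.56 the cross-section extends beyond the z = 5.44 cross-section by about 379.28 mm².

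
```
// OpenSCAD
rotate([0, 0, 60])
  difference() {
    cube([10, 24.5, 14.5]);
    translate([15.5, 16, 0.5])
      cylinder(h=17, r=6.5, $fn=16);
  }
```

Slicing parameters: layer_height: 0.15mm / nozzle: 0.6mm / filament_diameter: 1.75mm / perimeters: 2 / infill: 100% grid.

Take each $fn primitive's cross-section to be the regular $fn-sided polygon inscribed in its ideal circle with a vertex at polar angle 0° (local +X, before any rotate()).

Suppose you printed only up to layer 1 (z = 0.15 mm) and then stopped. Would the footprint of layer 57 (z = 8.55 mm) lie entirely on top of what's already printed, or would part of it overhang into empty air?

Compare the two slices. At z = 0.15: the cube is present — its section is the full 10×24.5 rectangle (area 245.00 mm²); the cylinder at (15.5, 16) is not intersected at this z (z outside [0.5, 17.5]); After the difference (first − rest): none of the subtracted shapes is present at this height, so the 10×24.5 cube is unchanged — area = 245.00 mm²; (whole slice rotated 60° about Z — lengths, areas and connectivity unchanged). At z = 8.55: the 10×24.5 cube contributes its full rectangle (area 245.00 mm²); the cylinder at (15.5, 16): section is a regular 16-gon, circumradius r=6.5 (area = (16/2)·6.500²·sin(360°/16) = 129.35 mm²); Taking the first minus the rest: starting from the 10×24.5 cube (245.00 mm²), the r=6.5 cylinder at (15.5, 16) partially overlaps it — only the 4.13 mm² overlap (of its 129.35 mm²) is removed, clipping the outline — area = 240.87 mm²; (whole slice rotated 60° about Z — lengths, areas and connectivity unchanged). Checking containment: the cross-section at z = 8.55 is a subset of the cross-section at z = 0.15.

entirely on top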